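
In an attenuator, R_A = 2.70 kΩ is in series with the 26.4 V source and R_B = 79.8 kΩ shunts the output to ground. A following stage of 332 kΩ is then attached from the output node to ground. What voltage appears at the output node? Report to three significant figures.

V_out ≈ 25.3 V

The load sits in parallel with R_B: R_B‖R_L = (79.8 × 332) / (79.8 + 332) = 64.34 kΩ.
V_out = 26.4 × 64.34 / (2.70 + 64.34) = 26.4 × 64.34/67.04 = 25.3 V.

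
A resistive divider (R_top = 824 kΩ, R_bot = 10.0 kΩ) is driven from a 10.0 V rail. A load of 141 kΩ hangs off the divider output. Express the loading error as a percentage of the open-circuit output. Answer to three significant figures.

The divider's output (Thévenin) resistance is R_top‖R_bot = 9.880 kΩ.
Fractional drop under load = R_th/(R_th + R_L) = 9.880 / (9.880 + 141) = 0.06548.
So the output falls by 6.55 %.

6.55 %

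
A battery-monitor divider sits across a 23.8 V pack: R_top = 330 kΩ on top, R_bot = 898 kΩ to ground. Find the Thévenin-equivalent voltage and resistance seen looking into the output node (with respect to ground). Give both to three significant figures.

V_th is the open-circuit tap voltage: 23.8 × 898/(330 + 898) = 17.4 V.
With the supply zeroed, R_top and R_bot appear in parallel from the tap: R_th = R_top‖R_bot = (330 × 898)/1228 = 241 kΩ.

V_th = 17.4 V, R_th = 241 kΩ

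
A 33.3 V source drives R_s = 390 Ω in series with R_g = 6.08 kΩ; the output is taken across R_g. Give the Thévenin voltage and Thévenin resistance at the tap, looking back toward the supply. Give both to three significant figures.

V_th is the open-circuit tap voltage: 33.3 × 6080/(390 + 6080) = 31.3 V.
With the supply zeroed, R_s and R_g appear in parallel from the tap: R_th = R_s‖R_g = (390 × 6080)/6470 = 366 Ω.

V_th = 31.3 V, R_th = 366 Ω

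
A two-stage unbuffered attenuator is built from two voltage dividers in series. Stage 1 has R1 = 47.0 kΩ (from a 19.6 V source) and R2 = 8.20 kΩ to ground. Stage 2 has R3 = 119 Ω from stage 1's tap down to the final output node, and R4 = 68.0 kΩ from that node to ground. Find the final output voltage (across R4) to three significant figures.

Stage 2 presents R3+R4 = 68120 Ω as a load on stage 1's tap.
Stage 1's lower leg becomes R2‖(R3+R4) = 7319 Ω, so V_mid = 19.6 × 7319/54320 = 2.641 V.
Stage 2 is itself unloaded: V_out = V_mid × R4/(R3+R4) = 2.641 × 68000/68120 = 2.64 V.

V_out ≈ 2.64 V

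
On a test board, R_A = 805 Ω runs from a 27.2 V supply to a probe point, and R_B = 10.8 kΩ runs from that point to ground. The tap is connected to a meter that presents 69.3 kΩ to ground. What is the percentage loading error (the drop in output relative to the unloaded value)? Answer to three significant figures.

1.07 %

The divider's output (Thévenin) resistance is R_A‖R_B = 749.2 Ω.
Fractional drop under load = R_th/(R_th + R_L) = 749.2 / (749.2 + 69300) = 0.01069.
So the output falls by 1.07 %.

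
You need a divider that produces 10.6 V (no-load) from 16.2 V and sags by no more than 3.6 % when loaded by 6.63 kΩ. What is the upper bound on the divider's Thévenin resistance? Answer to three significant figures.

R_th ≤ 248 Ω

Loading drop = R_th/(R_th + R_L) ≤ 0.0360, so R_th ≤ R_L · ε/(1−ε) = 6.63 kΩ × 0.0360/0.9640 = 248 Ω.
(Any R1, R2 with R2/(R1+R2) = 0.654 and R1‖R2 ≤ 248 Ω will meet the spec.)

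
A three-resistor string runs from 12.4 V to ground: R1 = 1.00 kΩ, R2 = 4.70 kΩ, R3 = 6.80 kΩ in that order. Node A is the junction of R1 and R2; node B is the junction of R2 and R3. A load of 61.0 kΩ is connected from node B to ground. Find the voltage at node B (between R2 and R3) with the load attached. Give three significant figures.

At node B, R3 is in parallel with the load: R3‖R_L = 6.118 kΩ.
Below node A the resistance is R2 + (R3‖R_L) = 10.82 kΩ, so V_A = 12.4 × 10.82/11.82 = 11.35 V.
Then V_B = V_A × (R3‖R_L)/(R2 + R3‖R_L) = 11.35 × 6.118/10.82 = 6.42 V.

V ≈ 6.42 V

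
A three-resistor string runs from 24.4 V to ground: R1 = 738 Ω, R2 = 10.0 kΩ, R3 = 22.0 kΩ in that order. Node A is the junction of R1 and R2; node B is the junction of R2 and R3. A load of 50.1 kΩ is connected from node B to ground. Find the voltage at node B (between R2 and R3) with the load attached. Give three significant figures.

V ≈ 14.3 V

At node B, R3 is in parallel with the load: R3‖R_L = 15290 Ω.
Below node A the resistance is R2 + (R3‖R_L) = 25290 Ω, so V_A = 24.4 × 25290/26030 = 23.71 V.
Then V_B = V_A × (R3‖R_L)/(R2 + R3‖R_L) = 23.71 × 15290/25290 = 14.3 V.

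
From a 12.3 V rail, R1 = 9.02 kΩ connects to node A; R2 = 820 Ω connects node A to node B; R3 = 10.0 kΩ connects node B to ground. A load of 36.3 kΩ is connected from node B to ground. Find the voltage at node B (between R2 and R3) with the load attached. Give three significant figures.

V ≈ 5.45 V

At node B, R3 is in parallel with the load: R3‖R_L = 7840 Ω.
Below node A the resistance is R2 + (R3‖R_L) = 8660 Ω, so V_A = 12.3 × 8660/17680 = 6.025 V.
Then V_B = V_A × (R3‖R_L)/(R2 + R3‖R_L) = 6.025 × 7840/8660 = 5.45 V.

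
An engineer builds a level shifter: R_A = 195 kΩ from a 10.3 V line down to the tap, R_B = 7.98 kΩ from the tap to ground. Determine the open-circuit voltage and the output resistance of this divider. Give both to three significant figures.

V_th is the open-circuit tap voltage: 10.3 × 7.98/(195 + 7.98) = 0.405 V.
With the supply zeroed, R_A and R_B appear in parallel from the tap: R_th = R_A‖R_B = (195 × 7.98)/203.0 = 7.67 kΩ.

V_th = 0.405 V, R_th = 7.67 kΩ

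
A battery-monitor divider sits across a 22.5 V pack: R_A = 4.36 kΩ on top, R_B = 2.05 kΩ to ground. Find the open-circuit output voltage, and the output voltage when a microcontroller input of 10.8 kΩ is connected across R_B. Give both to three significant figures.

Unloaded: 7.20 V; loaded: 6.37 V

Open-circuit: V = 22.5 × 2.05/(4.36 + 2.05) = 7.20 V.
With the load, R_B becomes R_B‖R_L = 1.723 kΩ, so V = 22.5 × 1.723/6.083 = 6.37 V.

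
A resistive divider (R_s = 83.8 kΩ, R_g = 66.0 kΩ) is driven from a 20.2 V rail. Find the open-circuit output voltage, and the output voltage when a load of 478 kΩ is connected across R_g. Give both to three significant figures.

Open-circuit: V = 20.2 × 66.0/(83.8 + 66.0) = 8.90 V.
With the load, R_g becomes R_g‖R_L = 57.99 kΩ, so V = 20.2 × 57.99/141.8 = 8.26 V.

Unloaded: 8.90 V; loaded: 8.26 V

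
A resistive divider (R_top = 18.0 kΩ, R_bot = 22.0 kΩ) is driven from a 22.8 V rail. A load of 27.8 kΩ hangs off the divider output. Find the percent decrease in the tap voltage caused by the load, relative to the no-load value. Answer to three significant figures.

26.3 %

Unloaded V = 22.8 × 22.0/40.00 = 12.54 V.
Loaded: R_bot‖R_L = 12.28 kΩ, giving V = 22.8 × 12.28/30.28 = 9.247 V.
Drop = (12.54 − 9.247) / 12.54 = 26.3 %.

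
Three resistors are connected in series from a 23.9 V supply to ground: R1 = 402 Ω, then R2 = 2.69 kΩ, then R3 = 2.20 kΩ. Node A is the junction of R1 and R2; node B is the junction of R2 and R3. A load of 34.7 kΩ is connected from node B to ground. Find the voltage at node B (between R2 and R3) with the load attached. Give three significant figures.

At node B, R3 is in parallel with the load: R3‖R_L = 2069 Ω.
Below node A the resistance is R2 + (R3‖R_L) = 4759 Ω, so V_A = 23.9 × 4759/5161 = 22.04 V.
Then V_B = V_A × (R3‖R_L)/(R2 + R3‖R_L) = 22.04 × 2069/4759 = 9.58 V.

V ≈ 9.58 V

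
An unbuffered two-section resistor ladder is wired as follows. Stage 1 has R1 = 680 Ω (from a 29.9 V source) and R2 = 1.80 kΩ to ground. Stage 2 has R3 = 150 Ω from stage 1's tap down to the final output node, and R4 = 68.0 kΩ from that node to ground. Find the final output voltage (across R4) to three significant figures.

V_out ≈ 21.5 V

Stage 2 presents R3+R4 = 68150 Ω as a load on stage 1's tap.
Stage 1's lower leg becomes R2‖(R3+R4) = 1754 Ω, so V_mid = 29.9 × 1754/2434 = 21.55 V.
Stage 2 is itself unloaded: V_out = V_mid × R4/(R3+R4) = 21.55 × 68000/68150 = 21.5 V.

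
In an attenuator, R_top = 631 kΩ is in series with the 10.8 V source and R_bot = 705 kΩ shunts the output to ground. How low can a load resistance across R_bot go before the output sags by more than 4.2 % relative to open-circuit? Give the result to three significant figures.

R_L(min) ≈ 7.60 MΩ

Output resistance R_th = R_top‖R_bot = (631 × 705)/1336 = 333.0 kΩ.
The fractional drop is R_th/(R_th + R_L); requiring this ≤ 0.0420 gives R_L ≥ R_th(1/0.0420 − 1) = 333.0 × 22.81 = 7.60 MΩ.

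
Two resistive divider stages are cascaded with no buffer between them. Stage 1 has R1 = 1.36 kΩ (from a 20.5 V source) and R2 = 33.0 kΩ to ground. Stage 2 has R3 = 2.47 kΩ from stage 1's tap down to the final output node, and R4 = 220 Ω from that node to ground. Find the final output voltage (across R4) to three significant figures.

Stage 2 presents R3+R4 = 2690 Ω as a load on stage 1's tap.
Stage 1's lower leg becomes R2‖(R3+R4) = 2487 Ω, so V_mid = 20.5 × 2487/3847 = 13.25 V.
Stage 2 is itself unloaded: V_out = V_mid × R4/(R3+R4) = 13.25 × 220/2690 = 1.08 V.

V_out ≈ 1.08 V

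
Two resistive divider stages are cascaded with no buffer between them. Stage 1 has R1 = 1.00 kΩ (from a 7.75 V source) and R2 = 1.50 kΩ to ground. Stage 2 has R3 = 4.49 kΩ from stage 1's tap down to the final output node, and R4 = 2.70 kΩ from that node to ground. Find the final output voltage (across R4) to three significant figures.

V_out ≈ 1.61 V

Stage 2 presents R3+R4 = 7.190 kΩ as a load on stage 1's tap.
Stage 1's lower leg becomes R2‖(R3+R4) = 1.241 kΩ, so V_mid = 7.75 × 1.241/2.241 = 4.292 V.
Stage 2 is itself unloaded: V_out = V_mid × R4/(R3+R4) = 4.292 × 2.70/7.190 = 1.61 V.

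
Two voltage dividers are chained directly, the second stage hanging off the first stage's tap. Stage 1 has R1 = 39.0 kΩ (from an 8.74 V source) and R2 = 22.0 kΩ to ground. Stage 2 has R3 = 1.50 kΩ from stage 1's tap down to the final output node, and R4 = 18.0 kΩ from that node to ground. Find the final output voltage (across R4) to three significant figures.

V_out ≈ 1.69 V

Stage 2 presents R3+R4 = 19.50 kΩ as a load on stage 1's tap.
Stage 1's lower leg becomes R2‖(R3+R4) = 10.34 kΩ, so V_mid = 8.74 × 10.34/49.34 = 1.831 V.
Stage 2 is itself unloaded: V_out = V_mid × R4/(R3+R4) = 1.831 × 18.0/19.50 = 1.69 V.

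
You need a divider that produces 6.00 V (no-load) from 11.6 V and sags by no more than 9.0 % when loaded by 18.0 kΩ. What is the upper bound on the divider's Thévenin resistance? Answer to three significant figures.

Loading drop = R_th/(R_th + R_L) ≤ 0.0900, so R_th ≤ R_L · ε/(1−ε) = 18.0 kΩ × 0.0900/0.9100 = 1.78 kΩ.

R_th ≤ 1.78 kΩ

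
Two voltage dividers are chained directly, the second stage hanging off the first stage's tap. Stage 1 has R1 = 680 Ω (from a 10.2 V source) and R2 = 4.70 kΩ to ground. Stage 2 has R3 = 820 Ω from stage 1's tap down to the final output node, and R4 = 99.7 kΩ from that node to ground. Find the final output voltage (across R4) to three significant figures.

Stage 2 presents R3+R4 = 100500 Ω as a load on stage 1's tap.
Stage 1's lower leg becomes R2‖(R3+R4) = 4490 Ω, so V_mid = 10.2 × 4490/5170 = 8.858 V.
Stage 2 is itself unloaded: V_out = V_mid × R4/(R3+R4) = 8.858 × 99700/100500 = 8.79 V.

V_out ≈ 8.79 V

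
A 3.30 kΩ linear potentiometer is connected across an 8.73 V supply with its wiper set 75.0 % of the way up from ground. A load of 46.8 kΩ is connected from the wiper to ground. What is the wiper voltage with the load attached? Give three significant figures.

The wiper splits the pot into (1−α)R = 825.0 Ω above and αR = 2475 Ω below.
Lower section ‖ load = 2351 Ω.
V_wiper = 8.73 × 2351/(825.0 + 2351) = 6.46 V.

V ≈ 6.46 V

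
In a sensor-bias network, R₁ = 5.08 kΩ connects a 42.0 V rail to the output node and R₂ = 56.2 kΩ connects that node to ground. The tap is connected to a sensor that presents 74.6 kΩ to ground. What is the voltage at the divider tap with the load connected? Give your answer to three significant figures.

The load sits in parallel with R₂: R₂‖R_L = (56.2 × 74.6) / (56.2 + 74.6) = 32.05 kΩ.
V_out = 42.0 × 32.05 / (5.08 + 32.05) = 42.0 × 32.05/37.13 = 36.3 V.

V_out ≈ 36.3 V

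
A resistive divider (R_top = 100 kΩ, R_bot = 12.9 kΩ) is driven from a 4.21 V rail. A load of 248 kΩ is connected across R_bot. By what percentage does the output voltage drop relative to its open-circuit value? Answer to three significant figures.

4.40 %

The divider's output (Thévenin) resistance is R_top‖R_bot = 11.43 kΩ.
Fractional drop under load = R_th/(R_th + R_L) = 11.43 / (11.43 + 248) = 0.04404.
So the output falls by 4.40 %.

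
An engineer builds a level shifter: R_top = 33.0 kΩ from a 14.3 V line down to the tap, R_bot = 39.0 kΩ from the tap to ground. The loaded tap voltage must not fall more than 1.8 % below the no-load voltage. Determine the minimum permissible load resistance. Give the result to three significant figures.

Output resistance R_th = R_top‖R_bot = (33.0 × 39.0)/72.00 = 17.88 kΩ.
The fractional drop is R_th/(R_th + R_L); requiring this ≤ 0.0180 gives R_L ≥ R_th(1/0.0180 − 1) = 17.88 × 54.56 = 975 kΩ.

R_L(min) ≈ 975 kΩ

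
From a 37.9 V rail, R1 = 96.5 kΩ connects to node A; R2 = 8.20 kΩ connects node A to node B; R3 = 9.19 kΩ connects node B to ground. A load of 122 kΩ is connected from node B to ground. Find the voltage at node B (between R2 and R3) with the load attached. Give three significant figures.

V ≈ 2.86 V

At node B, R3 is in parallel with the load: R3‖R_L = 8.546 kΩ.
Below node A the resistance is R2 + (R3‖R_L) = 16.75 kΩ, so V_A = 37.9 × 16.75/113.2 = 5.604 V.
Then V_B = V_A × (R3‖R_L)/(R2 + R3‖R_L) = 5.604 × 8.546/16.75 = 2.86 V.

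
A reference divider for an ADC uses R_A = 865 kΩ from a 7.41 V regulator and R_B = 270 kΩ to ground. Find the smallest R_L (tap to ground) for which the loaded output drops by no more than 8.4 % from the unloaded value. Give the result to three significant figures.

Output resistance R_th = R_A‖R_B = (865 × 270)/1135 = 205.8 kΩ.
The fractional drop is R_th/(R_th + R_L); requiring this ≤ 0.0840 gives R_L ≥ R_th(1/0.0840 − 1) = 205.8 × 10.90 = 2.24 MΩ.

R_L(min) ≈ 2.24 MΩ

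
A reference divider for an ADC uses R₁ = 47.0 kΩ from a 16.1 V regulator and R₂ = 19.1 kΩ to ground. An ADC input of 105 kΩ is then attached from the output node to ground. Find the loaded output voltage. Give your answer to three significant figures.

V_out ≈ 4.12 V

The load sits in parallel with R₂: R₂‖R_L = (19.1 × 105) / (19.1 + 105) = 16.16 kΩ.
V_out = 16.1 × 16.16 / (47.0 + 16.16) = 16.1 × 16.16/63.16 = 4.12 V.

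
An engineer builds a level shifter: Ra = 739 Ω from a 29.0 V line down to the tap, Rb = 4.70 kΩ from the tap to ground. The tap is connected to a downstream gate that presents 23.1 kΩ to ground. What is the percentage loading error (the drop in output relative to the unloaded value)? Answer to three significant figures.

The divider's output (Thévenin) resistance is Ra‖Rb = 638.6 Ω.
Fractional drop under load = R_th/(R_th + R_L) = 638.6 / (638.6 + 23100) = 0.02690.
So the output falls by 2.69 %.

2.69 %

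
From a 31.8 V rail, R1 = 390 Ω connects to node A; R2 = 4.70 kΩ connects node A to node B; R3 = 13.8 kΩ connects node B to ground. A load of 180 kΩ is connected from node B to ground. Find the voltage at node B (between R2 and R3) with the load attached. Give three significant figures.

V ≈ 22.8 V

At node B, R3 is in parallel with the load: R3‖R_L = 12820 Ω.
Below node A the resistance is R2 + (R3‖R_L) = 17520 Ω, so V_A = 31.8 × 17520/17910 = 31.11 V.
Then V_B = V_A × (R3‖R_L)/(R2 + R3‖R_L) = 31.11 × 12820/17520 = 22.8 V.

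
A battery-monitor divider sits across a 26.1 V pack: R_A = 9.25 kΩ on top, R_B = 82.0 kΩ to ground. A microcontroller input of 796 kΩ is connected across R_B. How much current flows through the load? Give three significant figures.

R_B‖R_L = 74.34 kΩ; V_out = 26.1 × 74.34/83.59 = 23.21 V.
I_L = V_out / R_L = 23.21 / 796 kΩ = 0.0292 mA.

I_L ≈ 0.0292 mA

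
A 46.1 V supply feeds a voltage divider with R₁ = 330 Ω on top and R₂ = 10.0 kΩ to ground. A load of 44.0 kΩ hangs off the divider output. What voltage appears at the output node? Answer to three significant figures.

The load sits in parallel with R₂: R₂‖R_L = (10000 × 44000) / (10000 + 44000) = 8148 Ω.
V_out = 46.1 × 8148 / (330 + 8148) = 46.1 × 8148/8478 = 44.3 V.

V_out ≈ 44.3 V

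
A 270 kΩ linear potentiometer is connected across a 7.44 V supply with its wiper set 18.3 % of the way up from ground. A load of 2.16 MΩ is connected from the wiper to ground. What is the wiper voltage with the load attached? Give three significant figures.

V ≈ 1.34 V

The wiper splits the pot into (1−α)R = 220.6 kΩ above and αR = 49.41 kΩ below.
Lower section ‖ load = 48.31 kΩ.
V_wiper = 7.44 × 48.31/(220.6 + 48.31) = 1.34 V.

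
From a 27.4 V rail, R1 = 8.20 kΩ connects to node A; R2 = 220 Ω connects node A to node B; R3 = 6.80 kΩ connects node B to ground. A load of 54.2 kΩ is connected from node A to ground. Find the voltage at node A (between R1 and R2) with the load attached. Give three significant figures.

Below node A the series string R2+R3 = 7020 Ω sits in parallel with the 54200 Ω load: 6215 Ω.
V_A = 27.4 × 6215/(8200 + 6215) = 11.8 V.

V ≈ 11.8 V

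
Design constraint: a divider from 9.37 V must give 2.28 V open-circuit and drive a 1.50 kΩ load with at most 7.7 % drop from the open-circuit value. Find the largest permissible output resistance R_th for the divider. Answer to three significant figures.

R_th ≤ 125 Ω

Loading drop = R_th/(R_th + R_L) ≤ 0.0770, so R_th ≤ R_L · ε/(1−ε) = 1.50 kΩ × 0.0770/0.9230 = 125 Ω.
(Any R1, R2 with R2/(R1+R2) = 0.243 and R1‖R2 ≤ 125 Ω will meet the spec.)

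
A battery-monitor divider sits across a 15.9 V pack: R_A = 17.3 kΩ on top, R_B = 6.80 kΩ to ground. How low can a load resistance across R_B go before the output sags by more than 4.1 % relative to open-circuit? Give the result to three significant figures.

Output resistance R_th = R_A‖R_B = (17.3 × 6.80)/24.10 = 4.881 kΩ.
The fractional drop is R_th/(R_th + R_L); requiring this ≤ 0.0410 gives R_L ≥ R_th(1/0.0410 − 1) = 4.881 × 23.39 = 114 kΩ.

R_L(min) ≈ 114 kΩ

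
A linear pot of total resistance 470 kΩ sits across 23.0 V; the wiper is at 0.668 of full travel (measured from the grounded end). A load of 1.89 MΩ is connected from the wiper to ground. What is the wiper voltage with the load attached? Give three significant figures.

The wiper splits the pot into (1−α)R = 156.0 kΩ above and αR = 314.0 kΩ below.
Lower section ‖ load = 269.2 kΩ.
V_wiper = 23.0 × 269.2/(156.0 + 269.2) = 14.6 V.

V ≈ 14.6 V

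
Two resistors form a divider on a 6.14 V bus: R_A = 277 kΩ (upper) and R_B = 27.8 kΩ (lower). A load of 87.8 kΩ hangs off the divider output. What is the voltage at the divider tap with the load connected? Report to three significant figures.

The load sits in parallel with R_B: R_B‖R_L = (27.8 × 87.8) / (27.8 + 87.8) = 21.11 kΩ.
V_out = 6.14 × 21.11 / (277 + 21.11) = 6.14 × 21.11/298.1 = 0.435 V.

V_out ≈ 0.435 V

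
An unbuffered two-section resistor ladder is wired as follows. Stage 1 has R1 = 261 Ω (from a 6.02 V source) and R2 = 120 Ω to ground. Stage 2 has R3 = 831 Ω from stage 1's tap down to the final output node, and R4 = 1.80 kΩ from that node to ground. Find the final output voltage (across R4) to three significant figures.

V_out ≈ 1.26 V

Stage 2 presents R3+R4 = 2631 Ω as a load on stage 1's tap.
Stage 1's lower leg becomes R2‖(R3+R4) = 114.8 Ω, so V_mid = 6.02 × 114.8/375.8 = 1.839 V.
Stage 2 is itself unloaded: V_out = V_mid × R4/(R3+R4) = 1.839 × 1800/2631 = 1.26 V.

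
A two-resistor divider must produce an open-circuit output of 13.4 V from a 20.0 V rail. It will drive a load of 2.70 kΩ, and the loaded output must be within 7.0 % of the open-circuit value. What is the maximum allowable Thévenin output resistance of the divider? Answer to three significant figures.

R_th ≤ 203 Ω

Loading drop = R_th/(R_th + R_L) ≤ 0.0700, so R_th ≤ R_L · ε/(1−ε) = 2.70 kΩ × 0.0700/0.9300 = 203 Ω.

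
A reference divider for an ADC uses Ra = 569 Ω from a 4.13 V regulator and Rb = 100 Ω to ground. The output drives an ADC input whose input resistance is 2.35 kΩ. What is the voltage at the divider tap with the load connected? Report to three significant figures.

The load sits in parallel with Rb: Rb‖R_L = (100 × 2350) / (100 + 2350) = 95.92 Ω.
V_out = 4.13 × 95.92 / (569 + 95.92) = 4.13 × 95.92/664.9 = 0.596 V.
(Unloaded it would have been 0.617 V.)

V_out ≈ 0.596 V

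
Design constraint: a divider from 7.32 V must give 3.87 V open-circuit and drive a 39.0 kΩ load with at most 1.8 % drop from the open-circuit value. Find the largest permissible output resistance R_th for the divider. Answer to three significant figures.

Loading drop = R_th/(R_th + R_L) ≤ 0.0180, so R_th ≤ R_L · ε/(1−ε) = 39.0 kΩ × 0.0180/0.9820 = 715 Ω.
(Any R1, R2 with R2/(R1+R2) = 0.529 and R1‖R2 ≤ 715 Ω will meet the spec.)

R_th ≤ 715 Ω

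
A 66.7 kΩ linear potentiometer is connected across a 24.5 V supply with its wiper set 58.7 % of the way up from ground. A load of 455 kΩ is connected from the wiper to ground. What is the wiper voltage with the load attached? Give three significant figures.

V ≈ 13.9 V

The wiper splits the pot into (1−α)R = 27.55 kΩ above and αR = 39.15 kΩ below.
Lower section ‖ load = 36.05 kΩ.
V_wiper = 24.5 × 36.05/(27.55 + 36.05) = 13.9 V.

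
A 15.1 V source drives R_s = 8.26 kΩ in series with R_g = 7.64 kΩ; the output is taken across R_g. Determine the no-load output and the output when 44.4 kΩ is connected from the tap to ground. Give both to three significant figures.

Unloaded: 7.26 V; loaded: 6.66 V

Open-circuit: V = 15.1 × 7.64/(8.26 + 7.64) = 7.26 V.
With the load, R_g becomes R_g‖R_L = 6.518 kΩ, so V = 15.1 × 6.518/14.78 = 6.66 V.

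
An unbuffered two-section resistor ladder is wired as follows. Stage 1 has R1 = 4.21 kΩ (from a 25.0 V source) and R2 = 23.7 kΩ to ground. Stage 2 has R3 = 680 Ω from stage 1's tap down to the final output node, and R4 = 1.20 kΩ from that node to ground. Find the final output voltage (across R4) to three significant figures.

V_out ≈ 4.67 V

Stage 2 presents R3+R4 = 1880 Ω as a load on stage 1's tap.
Stage 1's lower leg becomes R2‖(R3+R4) = 1742 Ω, so V_mid = 25.0 × 1742/5952 = 7.316 V.
Stage 2 is itself unloaded: V_out = V_mid × R4/(R3+R4) = 7.316 × 1200/1880 = 4.67 V.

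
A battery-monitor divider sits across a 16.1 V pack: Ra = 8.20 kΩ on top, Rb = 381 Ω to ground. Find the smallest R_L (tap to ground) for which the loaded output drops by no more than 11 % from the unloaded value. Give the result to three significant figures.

Output resistance R_th = Ra‖Rb = (8200 × 381)/8581 = 364.1 Ω.
The fractional drop is R_th/(R_th + R_L); requiring this ≤ 0.110 gives R_L ≥ R_th(1/0.110 − 1) = 364.1 × 8.091 = 2.95 kΩ.

R_L(min) ≈ 2.95 kΩ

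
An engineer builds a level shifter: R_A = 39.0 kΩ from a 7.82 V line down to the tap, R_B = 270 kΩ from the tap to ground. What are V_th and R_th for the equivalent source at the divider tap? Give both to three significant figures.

V_th = 6.83 V, R_th = 34.1 kΩ

V_th is the open-circuit tap voltage: 7.82 × 270/(39.0 + 270) = 6.83 V.
With the supply zeroed, R_A and R_B appear in parallel from the tap: R_th = R_A‖R_B = (39.0 × 270)/309.0 = 34.1 kΩ.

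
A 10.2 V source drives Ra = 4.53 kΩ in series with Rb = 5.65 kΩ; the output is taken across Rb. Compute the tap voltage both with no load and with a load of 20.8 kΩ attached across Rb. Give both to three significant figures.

Open-circuit: V = 10.2 × 5.65/(4.53 + 5.65) = 5.66 V.
With the load, Rb becomes Rb‖R_L = 4.443 kΩ, so V = 10.2 × 4.443/8.973 = 5.05 V.

Unloaded: 5.66 V; loaded: 5.05 V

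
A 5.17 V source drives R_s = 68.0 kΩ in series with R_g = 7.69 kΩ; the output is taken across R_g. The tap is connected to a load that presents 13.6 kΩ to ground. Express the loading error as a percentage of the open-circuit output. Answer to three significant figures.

The divider's output (Thévenin) resistance is R_s‖R_g = 6.909 kΩ.
Fractional drop under load = R_th/(R_th + R_L) = 6.909 / (6.909 + 13.6) = 0.3369.
So the output falls by 33.7 %.

33.7 %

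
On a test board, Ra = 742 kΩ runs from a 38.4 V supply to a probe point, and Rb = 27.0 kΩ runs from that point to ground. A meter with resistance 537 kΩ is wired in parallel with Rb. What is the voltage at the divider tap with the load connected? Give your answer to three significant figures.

The load sits in parallel with Rb: Rb‖R_L = (27.0 × 537) / (27.0 + 537) = 25.71 kΩ.
V_out = 38.4 × 25.71 / (742 + 25.71) = 38.4 × 25.71/767.7 = 1.29 V.

V_out ≈ 1.29 V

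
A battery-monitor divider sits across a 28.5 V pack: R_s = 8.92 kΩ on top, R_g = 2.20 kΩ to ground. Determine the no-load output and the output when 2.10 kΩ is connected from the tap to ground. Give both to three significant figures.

Open-circuit: V = 28.5 × 2.20/(8.92 + 2.20) = 5.64 V.
With the load, R_g becomes R_g‖R_L = 1.074 kΩ, so V = 28.5 × 1.074/9.994 = 3.06 V.

Unloaded: 5.64 V; loaded: 3.06 V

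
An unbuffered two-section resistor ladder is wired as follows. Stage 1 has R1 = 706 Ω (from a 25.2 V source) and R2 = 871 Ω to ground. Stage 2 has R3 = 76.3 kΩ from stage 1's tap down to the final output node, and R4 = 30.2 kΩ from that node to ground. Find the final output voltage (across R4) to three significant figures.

Stage 2 presents R3+R4 = 106500 Ω as a load on stage 1's tap.
Stage 1's lower leg becomes R2‖(R3+R4) = 863.9 Ω, so V_mid = 25.2 × 863.9/1570 = 13.87 V.
Stage 2 is itself unloaded: V_out = V_mid × R4/(R3+R4) = 13.87 × 30200/106500 = 3.93 V.

V_out ≈ 3.93 V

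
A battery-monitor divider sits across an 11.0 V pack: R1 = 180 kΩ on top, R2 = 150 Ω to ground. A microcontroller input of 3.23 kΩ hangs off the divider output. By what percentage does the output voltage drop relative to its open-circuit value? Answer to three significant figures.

4.43 %

The divider's output (Thévenin) resistance is R1‖R2 = 149.9 Ω.
Fractional drop under load = R_th/(R_th + R_L) = 149.9 / (149.9 + 3230) = 0.04434.
So the output falls by 4.43 %.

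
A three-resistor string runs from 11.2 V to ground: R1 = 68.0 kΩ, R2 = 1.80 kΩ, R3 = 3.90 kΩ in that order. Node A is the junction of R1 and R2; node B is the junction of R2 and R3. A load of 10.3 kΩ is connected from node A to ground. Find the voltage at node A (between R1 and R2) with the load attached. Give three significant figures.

V ≈ 0.573 V

Below node A the series string R2+R3 = 5.700 kΩ sits in parallel with the 10.3 kΩ load: 3.669 kΩ.
V_A = 11.2 × 3.669/(68.0 + 3.669) = 0.573 V.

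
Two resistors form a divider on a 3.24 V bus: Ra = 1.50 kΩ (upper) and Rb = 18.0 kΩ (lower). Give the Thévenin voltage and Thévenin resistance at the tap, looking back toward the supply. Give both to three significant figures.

V_th = 2.99 V, R_th = 1.38 kΩ

V_th is the open-circuit tap voltage: 3.24 × 18.0/(1.50 + 18.0) = 2.99 V.
With the supply zeroed, Ra and Rb appear in parallel from the tap: R_th = Ra‖Rb = (1.50 × 18.0)/19.50 = 1.38 kΩ.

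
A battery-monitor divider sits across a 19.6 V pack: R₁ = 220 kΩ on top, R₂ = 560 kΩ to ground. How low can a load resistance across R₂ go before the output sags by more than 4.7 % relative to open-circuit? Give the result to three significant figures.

Output resistance R_th = R₁‖R₂ = (220 × 560)/780.0 = 157.9 kΩ.
The fractional drop is R_th/(R_th + R_L); requiring this ≤ 0.0470 gives R_L ≥ R_th(1/0.0470 − 1) = 157.9 × 20.28 = 3.20 MΩ.

R_L(min) ≈ 3.20 MΩ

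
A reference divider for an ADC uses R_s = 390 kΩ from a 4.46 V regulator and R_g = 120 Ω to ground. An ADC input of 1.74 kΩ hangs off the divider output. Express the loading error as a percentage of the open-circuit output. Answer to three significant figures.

6.45 %

The divider's output (Thévenin) resistance is R_s‖R_g = 120.0 Ω.
Fractional drop under load = R_th/(R_th + R_L) = 120.0 / (120.0 + 1740) = 0.06450.
So the output falls by 6.45 %.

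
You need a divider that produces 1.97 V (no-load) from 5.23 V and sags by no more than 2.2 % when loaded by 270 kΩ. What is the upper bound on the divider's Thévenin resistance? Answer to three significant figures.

Loading drop = R_th/(R_th + R_L) ≤ 0.0220, so R_th ≤ R_L · ε/(1−ε) = 270 kΩ × 0.0220/0.9780 = 6.07 kΩ.

R_th ≤ 6.07 kΩ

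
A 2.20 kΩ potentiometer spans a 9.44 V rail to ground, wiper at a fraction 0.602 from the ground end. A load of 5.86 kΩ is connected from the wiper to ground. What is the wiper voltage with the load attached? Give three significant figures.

V ≈ 5.21 V

The wiper splits the pot into (1−α)R = 875.6 Ω above and αR = 1324 Ω below.
Lower section ‖ load = 1080 Ω.
V_wiper = 9.44 × 1080/(875.6 + 1080) = 5.21 V.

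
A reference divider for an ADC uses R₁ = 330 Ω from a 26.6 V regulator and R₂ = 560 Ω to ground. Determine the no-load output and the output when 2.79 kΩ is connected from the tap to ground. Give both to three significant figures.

Unloaded: 16.7 V; loaded: 15.6 V

Open-circuit: V = 26.6 × 560/(330 + 560) = 16.7 V.
With the load, R₂ becomes R₂‖R_L = 466.4 Ω, so V = 26.6 × 466.4/796.4 = 15.6 V.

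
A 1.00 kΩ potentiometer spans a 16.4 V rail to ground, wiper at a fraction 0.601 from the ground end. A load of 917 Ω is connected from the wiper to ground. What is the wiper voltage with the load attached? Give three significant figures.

The wiper splits the pot into (1−α)R = 399.0 Ω above and αR = 601.0 Ω below.
Lower section ‖ load = 363.1 Ω.
V_wiper = 16.4 × 363.1/(399.0 + 363.1) = 7.81 V.

V ≈ 7.81 V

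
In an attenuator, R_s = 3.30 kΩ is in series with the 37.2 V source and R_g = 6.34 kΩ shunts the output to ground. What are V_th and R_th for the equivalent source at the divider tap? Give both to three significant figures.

V_th is the open-circuit tap voltage: 37.2 × 6.34/(3.30 + 6.34) = 24.5 V.
With the supply zeroed, R_s and R_g appear in parallel from the tap: R_th = R_s‖R_g = (3.30 × 6.34)/9.640 = 2.17 kΩ.

V_th = 24.5 V, R_th = 2.17 kΩ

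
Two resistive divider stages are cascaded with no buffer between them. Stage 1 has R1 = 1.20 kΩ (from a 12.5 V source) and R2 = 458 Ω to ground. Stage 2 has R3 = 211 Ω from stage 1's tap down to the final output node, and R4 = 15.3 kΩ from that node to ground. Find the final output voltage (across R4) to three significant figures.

V_out ≈ 3.33 V

Stage 2 presents R3+R4 = 15510 Ω as a load on stage 1's tap.
Stage 1's lower leg becomes R2‖(R3+R4) = 444.9 Ω, so V_mid = 12.5 × 444.9/1645 = 3.381 V.
Stage 2 is itself unloaded: V_out = V_mid × R4/(R3+R4) = 3.381 × 15300/15510 = 3.33 V.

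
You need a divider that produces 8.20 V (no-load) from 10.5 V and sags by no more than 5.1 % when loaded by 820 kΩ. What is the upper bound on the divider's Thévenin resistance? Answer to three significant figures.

Loading drop = R_th/(R_th + R_L) ≤ 0.0510, so R_th ≤ R_L · ε/(1−ε) = 820 kΩ × 0.0510/0.9490 = 44.1 kΩ.
(Any R1, R2 with R2/(R1+R2) = 0.781 and R1‖R2 ≤ 44.1 kΩ will meet the spec.)

R_th ≤ 44.1 kΩ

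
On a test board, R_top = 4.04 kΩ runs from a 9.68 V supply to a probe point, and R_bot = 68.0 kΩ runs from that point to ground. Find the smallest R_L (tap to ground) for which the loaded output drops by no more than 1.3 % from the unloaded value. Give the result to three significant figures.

R_L(min) ≈ 290 kΩ

Output resistance R_th = R_top‖R_bot = (4.04 × 68.0)/72.04 = 3.813 kΩ.
The fractional drop is R_th/(R_th + R_L); requiring this ≤ 0.0130 gives R_L ≥ R_th(1/0.0130 − 1) = 3.813 × 75.92 = 290 kΩ.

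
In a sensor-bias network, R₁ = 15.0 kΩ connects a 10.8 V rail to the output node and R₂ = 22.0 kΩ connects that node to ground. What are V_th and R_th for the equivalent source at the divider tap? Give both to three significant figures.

V_th = 6.42 V, R_th = 8.92 kΩ

V_th is the open-circuit tap voltage: 10.8 × 22.0/(15.0 + 22.0) = 6.42 V.
With the supply zeroed, R₁ and R₂ appear in parallel from the tap: R_th = R₁‖R₂ = (15.0 × 22.0)/37.00 = 8.92 kΩ.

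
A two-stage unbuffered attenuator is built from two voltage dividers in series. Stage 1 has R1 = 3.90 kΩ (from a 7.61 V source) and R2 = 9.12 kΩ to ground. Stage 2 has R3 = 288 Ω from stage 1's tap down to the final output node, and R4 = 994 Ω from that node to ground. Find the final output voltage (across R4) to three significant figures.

Stage 2 presents R3+R4 = 1282 Ω as a load on stage 1's tap.
Stage 1's lower leg becomes R2‖(R3+R4) = 1124 Ω, so V_mid = 7.61 × 1124/5024 = 1.703 V.
Stage 2 is itself unloaded: V_out = V_mid × R4/(R3+R4) = 1.703 × 994/1282 = 1.32 V.

V_out ≈ 1.32 V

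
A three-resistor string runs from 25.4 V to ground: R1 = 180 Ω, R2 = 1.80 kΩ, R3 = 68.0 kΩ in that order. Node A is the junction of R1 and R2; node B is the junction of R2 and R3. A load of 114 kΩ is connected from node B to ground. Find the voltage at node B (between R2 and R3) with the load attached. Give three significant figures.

At node B, R3 is in parallel with the load: R3‖R_L = 42590 Ω.
Below node A the resistance is R2 + (R3‖R_L) = 44390 Ω, so V_A = 25.4 × 44390/44570 = 25.30 V.
Then V_B = V_A × (R3‖R_L)/(R2 + R3‖R_L) = 25.30 × 42590/44390 = 24.3 V.

V ≈ 24.3 V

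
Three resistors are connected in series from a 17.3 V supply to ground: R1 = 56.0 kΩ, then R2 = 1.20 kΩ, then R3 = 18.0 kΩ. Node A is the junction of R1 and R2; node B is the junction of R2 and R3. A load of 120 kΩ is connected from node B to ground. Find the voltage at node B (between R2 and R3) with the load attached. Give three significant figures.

At node B, R3 is in parallel with the load: R3‖R_L = 15.65 kΩ.
Below node A the resistance is R2 + (R3‖R_L) = 16.85 kΩ, so V_A = 17.3 × 16.85/72.85 = 4.002 V.
Then V_B = V_A × (R3‖R_L)/(R2 + R3‖R_L) = 4.002 × 15.65/16.85 = 3.72 V.

V ≈ 3.72 V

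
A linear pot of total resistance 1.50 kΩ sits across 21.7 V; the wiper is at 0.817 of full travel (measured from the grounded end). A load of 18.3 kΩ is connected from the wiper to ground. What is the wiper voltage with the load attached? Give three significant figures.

The wiper splits the pot into (1−α)R = 274.5 Ω above and αR = 1226 Ω below.
Lower section ‖ load = 1149 Ω.
V_wiper = 21.7 × 1149/(274.5 + 1149) = 17.5 V.

V ≈ 17.5 V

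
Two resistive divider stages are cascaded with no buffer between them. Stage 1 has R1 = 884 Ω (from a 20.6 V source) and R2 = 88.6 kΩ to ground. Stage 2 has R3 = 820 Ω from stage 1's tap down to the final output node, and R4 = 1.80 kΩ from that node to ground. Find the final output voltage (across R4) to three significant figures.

Stage 2 presents R3+R4 = 2620 Ω as a load on stage 1's tap.
Stage 1's lower leg becomes R2‖(R3+R4) = 2545 Ω, so V_mid = 20.6 × 2545/3429 = 15.29 V.
Stage 2 is itself unloaded: V_out = V_mid × R4/(R3+R4) = 15.29 × 1800/2620 = 10.5 V.

V_out ≈ 10.5 V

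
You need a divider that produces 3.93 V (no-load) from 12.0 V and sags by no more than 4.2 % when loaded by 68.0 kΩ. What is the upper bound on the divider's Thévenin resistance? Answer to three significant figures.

Loading drop = R_th/(R_th + R_L) ≤ 0.0420, so R_th ≤ R_L · ε/(1−ε) = 68.0 kΩ × 0.0420/0.9580 = 2.98 kΩ.

R_th ≤ 2.98 kΩ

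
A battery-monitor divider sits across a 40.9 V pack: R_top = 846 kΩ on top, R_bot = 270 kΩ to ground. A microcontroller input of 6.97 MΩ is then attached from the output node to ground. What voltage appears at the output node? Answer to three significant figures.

V_out ≈ 9.61 V

The load sits in parallel with R_bot: R_bot‖R_L = (270 × 6970) / (270 + 6970) = 259.9 kΩ.
V_out = 40.9 × 259.9 / (846 + 259.9) = 40.9 × 259.9/1106 = 9.61 V.
(Unloaded it would have been 9.90 V.)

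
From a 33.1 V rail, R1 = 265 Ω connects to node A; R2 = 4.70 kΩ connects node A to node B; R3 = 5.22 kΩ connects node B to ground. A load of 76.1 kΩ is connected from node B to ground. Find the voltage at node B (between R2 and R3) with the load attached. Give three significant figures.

At node B, R3 is in parallel with the load: R3‖R_L = 4885 Ω.
Below node A the resistance is R2 + (R3‖R_L) = 9585 Ω, so V_A = 33.1 × 9585/9850 = 32.21 V.
Then V_B = V_A × (R3‖R_L)/(R2 + R3‖R_L) = 32.21 × 4885/9585 = 16.4 V.

V ≈ 16.4 V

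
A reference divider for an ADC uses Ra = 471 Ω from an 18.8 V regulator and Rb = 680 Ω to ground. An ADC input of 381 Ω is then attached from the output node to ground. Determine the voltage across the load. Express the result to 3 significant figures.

V_out ≈ 6.42 V

The load sits in parallel with Rb: Rb‖R_L = (680 × 381) / (680 + 381) = 244.2 Ω.
V_out = 18.8 × 244.2 / (471 + 244.2) = 18.8 × 244.2/715.2 = 6.42 V.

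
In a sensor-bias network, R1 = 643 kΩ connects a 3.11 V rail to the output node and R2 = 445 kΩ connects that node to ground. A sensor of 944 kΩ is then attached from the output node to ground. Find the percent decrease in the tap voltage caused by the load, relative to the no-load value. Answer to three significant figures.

21.8 %

The divider's output (Thévenin) resistance is R1‖R2 = 263.0 kΩ.
Fractional drop under load = R_th/(R_th + R_L) = 263.0 / (263.0 + 944) = 0.2179.
So the output falls by 21.8 %.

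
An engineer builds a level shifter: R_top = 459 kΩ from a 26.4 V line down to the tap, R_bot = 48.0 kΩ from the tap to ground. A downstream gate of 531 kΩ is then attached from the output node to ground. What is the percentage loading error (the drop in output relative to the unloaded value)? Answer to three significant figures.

7.56 %

The divider's output (Thévenin) resistance is R_top‖R_bot = 43.46 kΩ.
Fractional drop under load = R_th/(R_th + R_L) = 43.46 / (43.46 + 531) = 0.07565.
So the output falls by 7.56 %.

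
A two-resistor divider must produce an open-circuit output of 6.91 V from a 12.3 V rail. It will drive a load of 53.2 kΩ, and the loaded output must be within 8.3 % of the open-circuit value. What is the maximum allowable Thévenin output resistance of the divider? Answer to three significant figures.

R_th ≤ 4.82 kΩ

Loading drop = R_th/(R_th + R_L) ≤ 0.0830, so R_th ≤ R_L · ε/(1−ε) = 53.2 kΩ × 0.0830/0.9170 = 4.82 kΩ.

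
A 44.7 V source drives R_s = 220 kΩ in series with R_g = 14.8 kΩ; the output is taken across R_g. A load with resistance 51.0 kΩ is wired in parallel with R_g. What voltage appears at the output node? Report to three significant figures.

The load sits in parallel with R_g: R_g‖R_L = (14.8 × 51.0) / (14.8 + 51.0) = 11.47 kΩ.
V_out = 44.7 × 11.47 / (220 + 11.47) = 44.7 × 11.47/231.5 = 2.22 V.

V_out ≈ 2.22 V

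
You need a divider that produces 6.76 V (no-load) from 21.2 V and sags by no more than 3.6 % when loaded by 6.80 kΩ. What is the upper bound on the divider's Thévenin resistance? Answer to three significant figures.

Loading drop = R_th/(R_th + R_L) ≤ 0.0360, so R_th ≤ R_L · ε/(1−ε) = 6.80 kΩ × 0.0360/0.9640 = 254 Ω.
(Any R1, R2 with R2/(R1+R2) = 0.319 and R1‖R2 ≤ 254 Ω will meet the spec.)

R_th ≤ 254 Ω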